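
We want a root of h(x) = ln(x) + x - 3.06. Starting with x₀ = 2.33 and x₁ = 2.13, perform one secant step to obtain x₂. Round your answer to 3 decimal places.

h(2.33) = 0.11587, h(2.13) = -0.17388
x₂ = 2.13000 − (-0.17388)·(2.13000 − 2.33000) / (-0.17388 − 0.11587) = 2.13000 − (0.03478)/(-0.28975) = 2.25002

2.250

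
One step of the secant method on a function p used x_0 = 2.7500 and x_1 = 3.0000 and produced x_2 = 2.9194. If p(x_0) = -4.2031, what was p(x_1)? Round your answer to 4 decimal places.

The secant line through (2.7500, -4.2031) and (3.0000, p(x_1)) crosses zero at x_2 = 2.9194.
So (2.7500, -4.2031), (3.0000, p(x_1)), (2.9194, 0) are collinear:
p(x_1) = -4.2031 · (3.0000 − 2.9194) / (2.7500 − 2.9194) = -4.2031 · (0.080600)/(-0.169400) = 1.999822

1.9998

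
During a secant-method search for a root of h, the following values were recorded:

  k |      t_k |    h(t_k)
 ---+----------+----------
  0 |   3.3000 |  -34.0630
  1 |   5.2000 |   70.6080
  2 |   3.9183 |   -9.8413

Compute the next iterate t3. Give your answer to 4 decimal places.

t3 = 3.9183 − (-9.8413)·(3.9183 − 5.2000) / (-9.8413 − 70.6080)
   = 3.9183 − (12.613594)/(-80.449300) = 4.075089

4.0751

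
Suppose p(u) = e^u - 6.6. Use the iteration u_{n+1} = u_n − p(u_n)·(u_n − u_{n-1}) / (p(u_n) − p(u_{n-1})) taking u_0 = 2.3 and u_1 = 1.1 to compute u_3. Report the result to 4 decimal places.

1.9644

p(2.3) = 3.374182, p(1.1) = -3.595834
u_2 = 1.100000 − (-3.595834)·(1.100000 − 2.300000) / (-3.595834 − 3.374182) = 1.100000 − (4.315001)/(-6.970016) = 1.719080
p(1.719080) = -1.020605
u_3 = 1.719080 − (-1.020605)·(1.719080 − 1.100000) / (-1.020605 − (-3.595834)) = 1.719080 − (-0.631836)/(2.575229) = 1.964432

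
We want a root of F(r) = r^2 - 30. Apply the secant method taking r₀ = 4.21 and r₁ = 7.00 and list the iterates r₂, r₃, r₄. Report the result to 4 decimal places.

5.3051, 5.4559, 5.4776

F(4.21) = -12.275900, F(7.00) = 19.000000
r₂ = 7.000000 − 19.000000·(7.000000 − 4.210000) / (19.000000 − (-12.275900)) = 7.000000 − (53.010000)/(31.275900) = 5.305085
F(5.305085) = -1.856076
r₃ = 5.305085 − (-1.856076)·(5.305085 − 7.000000) / (-1.856076 − 19.000000) = 5.305085 − (3.145891)/(-20.856076) = 5.455923
F(5.455923) = -0.232906
r₄ = 5.455923 − (-0.232906)·(5.455923 − 5.305085) / (-0.232906 − (-1.856076)) = 5.455923 − (-0.035131)/(1.623170) = 5.477566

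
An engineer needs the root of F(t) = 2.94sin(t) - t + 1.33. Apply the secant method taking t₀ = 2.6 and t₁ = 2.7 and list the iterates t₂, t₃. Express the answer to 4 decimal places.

F(2.6) = 0.245574, F(2.7) = -0.113503
t₂ = 2.700000 − (-0.113503)·(2.700000 − 2.600000) / (-0.113503 − 0.245574) = 2.700000 − (-0.011350)/(-0.359077) = 2.668390
F(2.668390) = 0.001483
t₃ = 2.668390 − 0.001483·(2.668390 − 2.700000) / (0.001483 − (-0.113503)) = 2.668390 − (-0.000047)/(0.114986) = 2.668798

2.6684, 2.6688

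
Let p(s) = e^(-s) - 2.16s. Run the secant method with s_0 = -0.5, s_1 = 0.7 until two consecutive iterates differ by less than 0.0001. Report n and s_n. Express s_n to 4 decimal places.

n = 5, s_n = 0.3321

p(-0.5) = 2.728721, p(0.7) = -1.015415
s_2 = 0.700000 − (-1.015415)·(1.200000)/(-3.744136) = 0.374558;  |Δ| = 0.325442
p(0.374558) = -0.121453
s_3 = 0.374558 − (-0.121453)·(-0.325442)/(0.893961) = 0.330344;  |Δ| = 0.044214
p(0.330344) = 0.005133
s_4 = 0.330344 − 0.005133·(-0.044214)/(0.126587) = 0.332137;  |Δ| = 0.001793
p(0.332137) = -0.000027
s_5 = 0.332137 − (-0.000027)·(0.001793)/(-0.005160) = 0.332128;  |Δ| = 0.000009
|s_5 − s_4| = 0.000009 < 0.0001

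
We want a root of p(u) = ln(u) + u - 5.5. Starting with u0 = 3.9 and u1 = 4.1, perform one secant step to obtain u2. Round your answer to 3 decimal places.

4.091

p(3.9) = -0.23902, p(4.1) = 0.01099
u2 = 4.10000 − 0.01099·(4.10000 − 3.90000) / (0.01099 − (-0.23902)) = 4.10000 − (0.00220)/(0.25001) = 4.09121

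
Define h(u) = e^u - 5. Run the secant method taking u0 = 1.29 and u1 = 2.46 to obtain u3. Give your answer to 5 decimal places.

h(1.29) = -1.3672134, h(2.46) = 6.7048115
u2 = 2.4600000 − 6.7048115·(2.4600000 − 1.2900000) / (6.7048115 − (-1.3672134)) = 2.4600000 − (7.8446295)/(8.0720250) = 1.4881708
h(1.4881708) = -0.5710134
u3 = 1.4881708 − (-0.5710134)·(1.4881708 − 2.4600000) / (-0.5710134 − 6.7048115) = 1.4881708 − (0.5549274)/(-7.2758249) = 1.5644408

1.56444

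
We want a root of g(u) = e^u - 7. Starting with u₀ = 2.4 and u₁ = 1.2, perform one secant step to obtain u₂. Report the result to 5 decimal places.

1.77326

g(2.4) = 4.0231764, g(1.2) = -3.6798831
u₂ = 1.2000000 − (-3.6798831)·(1.2000000 − 2.4000000) / (-3.6798831 − 4.0231764) = 1.2000000 − (4.4158597)/(-7.7030595) = 1.7732605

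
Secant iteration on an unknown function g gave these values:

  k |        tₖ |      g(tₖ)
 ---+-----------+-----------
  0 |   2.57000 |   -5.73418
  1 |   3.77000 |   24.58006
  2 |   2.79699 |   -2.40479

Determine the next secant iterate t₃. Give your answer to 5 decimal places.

2.88370

t₃ = 2.79699 − (-2.40479)·(2.79699 − 3.77000) / (-2.40479 − 24.58006)
   = 2.79699 − (2.3398847)/(-26.9848500) = 2.8837011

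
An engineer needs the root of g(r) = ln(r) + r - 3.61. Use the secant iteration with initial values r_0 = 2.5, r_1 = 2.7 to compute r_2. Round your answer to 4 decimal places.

g(2.5) = -0.193709, g(2.7) = 0.083252
r_2 = 2.700000 − 0.083252·(2.700000 − 2.500000) / (0.083252 − (-0.193709)) = 2.700000 − (0.016650)/(0.276961) = 2.639882

2.6399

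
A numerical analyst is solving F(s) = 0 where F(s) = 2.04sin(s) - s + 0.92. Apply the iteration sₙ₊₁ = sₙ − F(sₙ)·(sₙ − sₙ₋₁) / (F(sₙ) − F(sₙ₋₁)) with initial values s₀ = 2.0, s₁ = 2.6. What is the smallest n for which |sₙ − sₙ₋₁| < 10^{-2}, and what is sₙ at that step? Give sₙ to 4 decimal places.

n = 4, sₙ = 2.3588

F(2.0) = 0.774967, F(2.6) = -0.628377
s₂ = 2.600000 − (-0.628377)·(0.600000)/(-1.403344) = 2.331337;  |Δ| = 0.268663
F(2.331337) = 0.066568
s₃ = 2.331337 − 0.066568·(-0.268663)/(0.694945) = 2.357072;  |Δ| = 0.025735
F(2.357072) = 0.004159
s₄ = 2.357072 − 0.004159·(0.025735)/(-0.062409) = 2.358787;  |Δ| = 0.001715
|s₄ − s₃| = 0.001715 < 10^{-2}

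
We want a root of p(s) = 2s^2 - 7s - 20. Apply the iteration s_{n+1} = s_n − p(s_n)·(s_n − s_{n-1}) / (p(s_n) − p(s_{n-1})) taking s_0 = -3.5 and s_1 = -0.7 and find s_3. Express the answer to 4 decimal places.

p(-3.5) = 29.000000, p(-0.7) = -14.120000
s_2 = -0.700000 − (-14.120000)·(-0.700000 − (-3.500000)) / (-14.120000 − 29.000000) = -0.700000 − (-39.536000)/(-43.120000) = -1.616883
p(-1.616883) = -3.453196
s_3 = -1.616883 − (-3.453196)·(-1.616883 − (-0.700000)) / (-3.453196 − (-14.120000)) = -1.616883 − (3.166177)/(10.666804) = -1.913708

-1.9137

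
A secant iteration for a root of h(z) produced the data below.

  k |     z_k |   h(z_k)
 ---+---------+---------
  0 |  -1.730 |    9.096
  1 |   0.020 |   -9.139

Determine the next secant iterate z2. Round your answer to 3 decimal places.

-0.857

z2 = 0.020 − (-9.139)·(0.020 − (-1.730)) / (-9.139 − 9.096)
   = 0.020 − (-15.99325)/(-18.23500) = -0.85706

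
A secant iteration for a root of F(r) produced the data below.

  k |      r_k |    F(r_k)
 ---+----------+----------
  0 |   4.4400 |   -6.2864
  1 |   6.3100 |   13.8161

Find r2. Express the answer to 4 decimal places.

5.0248

r2 = 6.3100 − 13.8161·(6.3100 − 4.4400) / (13.8161 − (-6.2864))
   = 6.3100 − (25.836107)/(20.102500) = 5.024781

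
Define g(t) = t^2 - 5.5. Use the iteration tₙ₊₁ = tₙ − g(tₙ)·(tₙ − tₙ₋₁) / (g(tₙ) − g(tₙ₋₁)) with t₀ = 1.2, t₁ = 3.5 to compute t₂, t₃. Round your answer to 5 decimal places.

g(1.2) = -4.0600000, g(3.5) = 6.7500000
t₂ = 3.5000000 − 6.7500000·(3.5000000 − 1.2000000) / (6.7500000 − (-4.0600000)) = 3.5000000 − (15.5250000)/(10.8100000) = 2.0638298
g(2.0638298) = -1.2406066
t₃ = 2.0638298 − (-1.2406066)·(2.0638298 − 3.5000000) / (-1.2406066 − 6.7500000) = 2.0638298 − (1.7817223)/(-7.9906066) = 2.2868069

2.06383, 2.28681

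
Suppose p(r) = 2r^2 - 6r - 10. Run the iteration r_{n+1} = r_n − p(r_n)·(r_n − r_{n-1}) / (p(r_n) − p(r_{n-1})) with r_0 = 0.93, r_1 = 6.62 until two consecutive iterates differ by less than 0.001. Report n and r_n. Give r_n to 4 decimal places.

n = 8, r_n = 4.1926

p(0.93) = -13.850200, p(6.62) = 37.928800
r_2 = 6.620000 − 37.928800·(5.690000)/(51.779000) = 2.452000;  |Δ| = 4.168000
p(2.452000) = -12.687392
r_3 = 2.452000 − (-12.687392)·(-4.168000)/(-50.616192) = 3.496746;  |Δ| = 1.044746
p(3.496746) = -6.526013
r_4 = 3.496746 − (-6.526013)·(1.044746)/(6.161379) = 4.603320;  |Δ| = 1.106574
p(4.603320) = 4.761192
r_5 = 4.603320 − 4.761192·(1.106574)/(11.287205) = 4.136543;  |Δ| = 0.466777
p(4.136543) = -0.597286
r_6 = 4.136543 − (-0.597286)·(-0.466777)/(-5.358477) = 4.188572;  |Δ| = 0.052030
p(4.188572) = -0.043158
r_7 = 4.188572 − (-0.043158)·(0.052030)/(0.554127) = 4.192625;  |Δ| = 0.004052
p(4.192625) = 0.000455
r_8 = 4.192625 − 0.000455·(0.004052)/(0.043613) = 4.192582;  |Δ| = 0.000042
|r_8 − r_7| = 0.000042 < 0.001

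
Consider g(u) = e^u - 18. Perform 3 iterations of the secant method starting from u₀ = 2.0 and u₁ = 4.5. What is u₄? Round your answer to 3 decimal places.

3.009

g(2.0) = -10.61094, g(4.5) = 72.01713
u₂ = 4.50000 − 72.01713·(4.50000 − 2.00000) / (72.01713 − (-10.61094)) = 4.50000 − (180.04283)/(82.62808) = 2.32105
g(2.32105) = -7.81368
u₃ = 2.32105 − (-7.81368)·(2.32105 − 4.50000) / (-7.81368 − 72.01713) = 2.32105 − (17.02566)/(-79.83081) = 2.53432
g(2.53432) = -5.39218
u₄ = 2.53432 − (-5.39218)·(2.53432 − 2.32105) / (-5.39218 − (-7.81368)) = 2.53432 − (-1.15000)/(2.42150) = 3.00923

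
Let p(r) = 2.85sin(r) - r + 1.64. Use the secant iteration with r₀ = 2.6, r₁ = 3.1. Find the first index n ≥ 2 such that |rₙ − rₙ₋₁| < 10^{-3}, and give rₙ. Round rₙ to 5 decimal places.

p(2.6) = 0.5091789, p(3.1) = -1.3414951
r₂ = 3.1000000 − (-1.3414951)·(0.5000000)/(-1.8506740) = 2.7375658;  |Δ| = 0.3624342
p(2.7375658) = 0.0228380
r₃ = 2.7375658 − 0.0228380·(-0.3624342)/(1.3643331) = 2.7436327;  |Δ| = 0.0060669
p(2.7436327) = 0.0008521
r₄ = 2.7436327 − 0.0008521·(0.0060669)/(-0.0219860) = 2.7438678;  |Δ| = 0.0002351
|r₄ − r₃| = 0.0002351 < 10^{-3}

n = 4, rₙ = 2.74387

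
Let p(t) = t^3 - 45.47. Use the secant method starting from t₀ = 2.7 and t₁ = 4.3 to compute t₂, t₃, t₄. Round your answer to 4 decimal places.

3.3897, 3.5361, 3.5710

p(2.7) = -25.787000, p(4.3) = 34.037000
t₂ = 4.300000 − 34.037000·(4.300000 − 2.700000) / (34.037000 − (-25.787000)) = 4.300000 − (54.459200)/(59.824000) = 3.389676
p(3.389676) = -6.522937
t₃ = 3.389676 − (-6.522937)·(3.389676 − 4.300000) / (-6.522937 − 34.037000) = 3.389676 − (5.937984)/(-40.559937) = 3.536077
p(3.536077) = -1.255472
t₄ = 3.536077 − (-1.255472)·(3.536077 − 3.389676) / (-1.255472 − (-6.522937)) = 3.536077 − (-0.183801)/(5.267465) = 3.570970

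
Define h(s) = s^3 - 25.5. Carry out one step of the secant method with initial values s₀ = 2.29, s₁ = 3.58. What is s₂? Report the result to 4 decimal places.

2.8038

h(2.29) = -13.491011, h(3.58) = 20.382712
s₂ = 3.580000 − 20.382712·(3.580000 − 2.290000) / (20.382712 − (-13.491011)) = 3.580000 − (26.293698)/(33.873723) = 2.803773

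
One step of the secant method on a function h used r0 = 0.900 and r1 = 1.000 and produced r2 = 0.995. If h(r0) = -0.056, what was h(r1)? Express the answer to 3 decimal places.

The secant line through (0.900, -0.056) and (1.000, h(r1)) crosses zero at r2 = 0.995.
So (0.900, -0.056), (1.000, h(r1)), (0.995, 0) are collinear:
h(r1) = -0.056 · (1.000 − 0.995) / (0.900 − 0.995) = -0.056 · (0.00500)/(-0.09500) = 0.00295

0.003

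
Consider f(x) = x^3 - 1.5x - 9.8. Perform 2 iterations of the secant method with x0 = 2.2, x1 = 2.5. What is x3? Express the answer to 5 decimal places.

2.37221

f(2.2) = -2.4520000, f(2.5) = 2.0750000
x2 = 2.5000000 − 2.0750000·(2.5000000 − 2.2000000) / (2.0750000 − (-2.4520000)) = 2.5000000 − (0.6225000)/(4.5270000) = 2.3624917
f(2.3624917) = -0.1578040
x3 = 2.3624917 − (-0.1578040)·(2.3624917 − 2.5000000) / (-0.1578040 − 2.0750000) = 2.3624917 − (0.0216994)/(-2.2328040) = 2.3722102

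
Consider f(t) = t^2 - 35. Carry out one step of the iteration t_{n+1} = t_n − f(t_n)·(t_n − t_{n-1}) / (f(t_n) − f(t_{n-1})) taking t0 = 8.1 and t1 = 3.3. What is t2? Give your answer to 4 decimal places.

f(8.1) = 30.610000, f(3.3) = -24.110000
t2 = 3.300000 − (-24.110000)·(3.300000 − 8.100000) / (-24.110000 − 30.610000) = 3.300000 − (115.728000)/(-54.720000) = 5.414912

5.4149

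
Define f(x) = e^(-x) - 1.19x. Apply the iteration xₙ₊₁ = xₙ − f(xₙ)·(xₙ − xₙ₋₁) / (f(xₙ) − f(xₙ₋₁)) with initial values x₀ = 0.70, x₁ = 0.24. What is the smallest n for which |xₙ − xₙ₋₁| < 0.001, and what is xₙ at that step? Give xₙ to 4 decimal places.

f(0.70) = -0.336415, f(0.24) = 0.501028
x₂ = 0.240000 − 0.501028·(-0.460000)/(0.837443) = 0.515210;  |Δ| = 0.275210
f(0.515210) = -0.015725
x₃ = 0.515210 − (-0.015725)·(0.275210)/(-0.516753) = 0.506835;  |Δ| = 0.008375
f(0.506835) = -0.000735
x₄ = 0.506835 − (-0.000735)·(-0.008375)/(0.014990) = 0.506425;  |Δ| = 0.000411
|x₄ − x₃| = 0.000411 < 0.001

n = 4, xₙ = 0.5064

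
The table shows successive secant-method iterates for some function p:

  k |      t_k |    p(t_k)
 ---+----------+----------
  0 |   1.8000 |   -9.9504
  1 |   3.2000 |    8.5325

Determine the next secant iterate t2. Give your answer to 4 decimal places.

2.5537

t2 = 3.2000 − 8.5325·(3.2000 − 1.8000) / (8.5325 − (-9.9504))
   = 3.2000 − (11.945500)/(18.482900) = 2.553700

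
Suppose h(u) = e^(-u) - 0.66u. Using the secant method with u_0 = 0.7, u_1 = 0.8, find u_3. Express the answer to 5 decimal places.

h(0.7) = 0.0345853, h(0.8) = -0.0786710
u_2 = 0.8000000 − (-0.0786710)·(0.8000000 − 0.7000000) / (-0.0786710 − 0.0345853) = 0.8000000 − (-0.0078671)/(-0.1132563) = 0.7305372
h(0.7305372) = -0.0005044
u_3 = 0.7305372 − (-0.0005044)·(0.7305372 − 0.8000000) / (-0.0005044 − (-0.0786710)) = 0.7305372 − (0.0000350)/(0.0781667) = 0.7300890

0.73009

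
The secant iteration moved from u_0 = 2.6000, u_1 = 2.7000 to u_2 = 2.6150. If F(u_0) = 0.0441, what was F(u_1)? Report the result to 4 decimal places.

-0.2499

The secant line through (2.6000, 0.0441) and (2.7000, F(u_1)) crosses zero at u_2 = 2.6150.
So (2.6000, 0.0441), (2.7000, F(u_1)), (2.6150, 0) are collinear:
F(u_1) = 0.0441 · (2.7000 − 2.6150) / (2.6000 − 2.6150) = 0.0441 · (0.085000)/(-0.015000) = -0.249900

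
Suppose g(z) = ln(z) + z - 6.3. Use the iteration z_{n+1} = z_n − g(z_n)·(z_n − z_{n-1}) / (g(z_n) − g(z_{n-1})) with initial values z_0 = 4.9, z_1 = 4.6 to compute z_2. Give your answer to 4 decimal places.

4.7437

g(4.9) = 0.189235, g(4.6) = -0.173944
z_2 = 4.600000 − (-0.173944)·(4.600000 − 4.900000) / (-0.173944 − 0.189235) = 4.600000 − (0.052183)/(-0.363179) = 4.743684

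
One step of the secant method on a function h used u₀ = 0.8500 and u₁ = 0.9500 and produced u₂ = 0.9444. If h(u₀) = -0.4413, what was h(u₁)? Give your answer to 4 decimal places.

0.0262

The secant line through (0.8500, -0.4413) and (0.9500, h(u₁)) crosses zero at u₂ = 0.9444.
So (0.8500, -0.4413), (0.9500, h(u₁)), (0.9444, 0) are collinear:
h(u₁) = -0.4413 · (0.9500 − 0.9444) / (0.8500 − 0.9444) = -0.4413 · (0.005600)/(-0.094400) = 0.026179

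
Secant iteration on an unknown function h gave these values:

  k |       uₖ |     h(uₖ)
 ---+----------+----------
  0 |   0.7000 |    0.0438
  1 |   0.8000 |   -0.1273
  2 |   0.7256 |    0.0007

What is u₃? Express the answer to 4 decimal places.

u₃ = 0.7256 − 0.0007·(0.7256 − 0.8000) / (0.0007 − (-0.1273))
   = 0.7256 − (-0.000052)/(0.128000) = 0.726007

0.7260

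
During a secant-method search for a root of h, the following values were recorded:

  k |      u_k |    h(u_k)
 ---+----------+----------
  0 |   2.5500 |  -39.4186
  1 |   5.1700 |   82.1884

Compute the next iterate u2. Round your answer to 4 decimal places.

3.3993

u2 = 5.1700 − 82.1884·(5.1700 − 2.5500) / (82.1884 − (-39.4186))
   = 5.1700 − (215.333608)/(121.607000) = 3.399266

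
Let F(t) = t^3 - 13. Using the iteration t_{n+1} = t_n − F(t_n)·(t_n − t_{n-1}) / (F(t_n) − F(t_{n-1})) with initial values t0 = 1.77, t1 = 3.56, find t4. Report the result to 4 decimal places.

2.3624

F(1.77) = -7.454767, F(3.56) = 32.118016
t2 = 3.560000 − 32.118016·(3.560000 − 1.770000) / (32.118016 − (-7.454767)) = 3.560000 − (57.491249)/(39.572783) = 2.107202
F(2.107202) = -3.643387
t3 = 2.107202 − (-3.643387)·(2.107202 − 3.560000) / (-3.643387 − 32.118016) = 2.107202 − (5.293104)/(-35.761403) = 2.255214
F(2.255214) = -1.530005
t4 = 2.255214 − (-1.530005)·(2.255214 − 2.107202) / (-1.530005 − (-3.643387)) = 2.255214 − (-0.226459)/(2.113382) = 2.362369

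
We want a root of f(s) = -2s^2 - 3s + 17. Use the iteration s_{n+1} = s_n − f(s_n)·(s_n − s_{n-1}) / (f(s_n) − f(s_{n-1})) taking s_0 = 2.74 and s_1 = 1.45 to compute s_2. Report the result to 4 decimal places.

f(2.74) = -6.235200, f(1.45) = 8.445000
s_2 = 1.450000 − 8.445000·(1.450000 − 2.740000) / (8.445000 − (-6.235200)) = 1.450000 − (-10.894050)/(14.680200) = 2.192091

2.1921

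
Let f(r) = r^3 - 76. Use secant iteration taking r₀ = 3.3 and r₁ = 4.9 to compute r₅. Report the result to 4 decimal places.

f(3.3) = -40.063000, f(4.9) = 41.649000
r₂ = 4.900000 − 41.649000·(4.900000 − 3.300000) / (41.649000 − (-40.063000)) = 4.900000 − (66.638400)/(81.712000) = 4.084472
f(4.084472) = -7.859100
r₃ = 4.084472 − (-7.859100)·(4.084472 − 4.900000) / (-7.859100 − 41.649000) = 4.084472 − (6.409314)/(-49.508100) = 4.213932
f(4.213932) = -1.172260
r₄ = 4.213932 − (-1.172260)·(4.213932 − 4.084472) / (-1.172260 − (-7.859100)) = 4.213932 − (-0.151761)/(6.686841) = 4.236628
f(4.236628) = 0.043286
r₅ = 4.236628 − 0.043286·(4.236628 − 4.213932) / (0.043286 − (-1.172260)) = 4.236628 − (0.000982)/(1.215546) = 4.235819

4.2358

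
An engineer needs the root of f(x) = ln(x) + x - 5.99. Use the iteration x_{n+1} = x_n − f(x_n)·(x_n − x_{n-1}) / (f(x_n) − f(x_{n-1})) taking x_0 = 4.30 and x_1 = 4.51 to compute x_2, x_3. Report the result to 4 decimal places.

f(4.30) = -0.231385, f(4.51) = 0.026297
x_2 = 4.510000 − 0.026297·(4.510000 − 4.300000) / (0.026297 − (-0.231385)) = 4.510000 − (0.005522)/(0.257682) = 4.488569
f(4.488569) = 0.000103
x_3 = 4.488569 − 0.000103·(4.488569 − 4.510000) / (0.000103 − 0.026297) = 4.488569 − (-0.000002)/(-0.026194) = 4.488485

4.4886, 4.4885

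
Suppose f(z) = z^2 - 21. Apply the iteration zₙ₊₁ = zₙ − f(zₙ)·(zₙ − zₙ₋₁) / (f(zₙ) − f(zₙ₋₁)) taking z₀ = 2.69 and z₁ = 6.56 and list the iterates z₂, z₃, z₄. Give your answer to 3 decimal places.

4.178, 4.508, 4.586

f(2.69) = -13.76390, f(6.56) = 22.03360
z₂ = 6.56000 − 22.03360·(6.56000 − 2.69000) / (22.03360 − (-13.76390)) = 6.56000 − (85.27003)/(35.79750) = 4.17799
f(4.17799) = -3.54441
z₃ = 4.17799 − (-3.54441)·(4.17799 − 6.56000) / (-3.54441 − 22.03360) = 4.17799 − (8.44281)/(-25.57801) = 4.50807
f(4.50807) = -0.67730
z₄ = 4.50807 − (-0.67730)·(4.50807 − 4.17799) / (-0.67730 − (-3.54441)) = 4.50807 − (-0.22356)/(2.86710) = 4.58605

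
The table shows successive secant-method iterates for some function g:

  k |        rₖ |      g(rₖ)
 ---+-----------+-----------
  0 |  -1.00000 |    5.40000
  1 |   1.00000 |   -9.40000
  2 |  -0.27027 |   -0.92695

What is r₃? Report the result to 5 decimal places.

-0.40924

r₃ = -0.27027 − (-0.92695)·(-0.27027 − 1.00000) / (-0.92695 − (-9.40000))
   = -0.27027 − (1.1774768)/(8.4730500) = -0.4092373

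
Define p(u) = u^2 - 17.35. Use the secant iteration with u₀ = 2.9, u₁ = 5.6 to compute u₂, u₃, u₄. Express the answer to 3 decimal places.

3.952, 4.133, 4.166

p(2.9) = -8.94000, p(5.6) = 14.01000
u₂ = 5.60000 − 14.01000·(5.60000 − 2.90000) / (14.01000 − (-8.94000)) = 5.60000 − (37.82700)/(22.95000) = 3.95176
p(3.95176) = -1.73356
u₃ = 3.95176 − (-1.73356)·(3.95176 − 5.60000) / (-1.73356 − 14.01000) = 3.95176 − (2.85731)/(-15.74356) = 4.13326
p(4.13326) = -0.26620
u₄ = 4.13326 − (-0.26620)·(4.13326 − 3.95176) / (-0.26620 − (-1.73356)) = 4.13326 − (-0.04831)/(1.46736) = 4.16618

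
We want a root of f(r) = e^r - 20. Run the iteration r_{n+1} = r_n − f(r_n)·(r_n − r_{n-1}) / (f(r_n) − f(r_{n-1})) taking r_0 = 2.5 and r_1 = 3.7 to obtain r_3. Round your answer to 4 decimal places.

f(2.5) = -7.817506, f(3.7) = 20.447304
r_2 = 3.700000 − 20.447304·(3.700000 − 2.500000) / (20.447304 − (-7.817506)) = 3.700000 − (24.536765)/(28.264810) = 2.831897
f(2.831897) = -3.022362
r_3 = 2.831897 − (-3.022362)·(2.831897 − 3.700000) / (-3.022362 − 20.447304) = 2.831897 − (2.623722)/(-23.469667) = 2.943689

2.9437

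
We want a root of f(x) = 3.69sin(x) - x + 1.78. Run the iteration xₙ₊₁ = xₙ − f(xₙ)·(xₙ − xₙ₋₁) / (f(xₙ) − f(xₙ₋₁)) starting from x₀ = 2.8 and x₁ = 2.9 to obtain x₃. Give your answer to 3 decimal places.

2.848

f(2.8) = 0.21611, f(2.9) = -0.23717
x₂ = 2.90000 − (-0.23717)·(2.90000 − 2.80000) / (-0.23717 − 0.21611) = 2.90000 − (-0.02372)/(-0.45328) = 2.84768
f(2.84768) = 0.00133
x₃ = 2.84768 − 0.00133·(2.84768 − 2.90000) / (0.00133 − (-0.23717)) = 2.84768 − (-0.00007)/(0.23850) = 2.84797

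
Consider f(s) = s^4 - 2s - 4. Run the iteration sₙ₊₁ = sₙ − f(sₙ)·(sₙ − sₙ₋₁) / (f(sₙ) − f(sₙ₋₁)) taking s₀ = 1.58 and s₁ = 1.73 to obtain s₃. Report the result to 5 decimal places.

1.64246

f(1.58) = -0.9279870, f(1.73) = 1.4974504
s₂ = 1.7300000 − 1.4974504·(1.7300000 − 1.5800000) / (1.4974504 − (-0.9279870)) = 1.7300000 − (0.2246176)/(2.4254374) = 1.6373909
f(1.6373909) = -0.0867582
s₃ = 1.6373909 − (-0.0867582)·(1.6373909 − 1.7300000) / (-0.0867582 − 1.4974504) = 1.6373909 − (0.0080346)/(-1.5842086) = 1.6424626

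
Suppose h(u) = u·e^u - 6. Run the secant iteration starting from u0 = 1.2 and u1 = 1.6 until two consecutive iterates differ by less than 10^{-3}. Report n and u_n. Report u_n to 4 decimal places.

n = 5, u_n = 1.4324

h(1.2) = -2.015860, h(1.6) = 1.924852
u2 = 1.600000 − 1.924852·(0.400000)/(3.940712) = 1.404619;  |Δ| = 0.195381
h(1.404619) = -0.277620
u3 = 1.404619 − (-0.277620)·(-0.195381)/(-2.202472) = 1.429246;  |Δ| = 0.024628
h(1.429246) = -0.032107
u4 = 1.429246 − (-0.032107)·(0.024628)/(0.245512) = 1.432467;  |Δ| = 0.003221
h(1.432467) = 0.000636
u5 = 1.432467 − 0.000636·(0.003221)/(0.032744) = 1.432405;  |Δ| = 0.000063
|u5 − u4| = 0.000063 < 10^{-3}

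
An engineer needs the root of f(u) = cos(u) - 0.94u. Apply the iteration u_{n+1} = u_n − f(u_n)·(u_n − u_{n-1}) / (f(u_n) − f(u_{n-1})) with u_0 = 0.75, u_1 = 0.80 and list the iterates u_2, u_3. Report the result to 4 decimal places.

f(0.75) = 0.026689, f(0.80) = -0.055293
u_2 = 0.800000 − (-0.055293)·(0.800000 − 0.750000) / (-0.055293 − 0.026689) = 0.800000 − (-0.002765)/(-0.081982) = 0.766277
f(0.766277) = 0.000197
u_3 = 0.766277 − 0.000197·(0.766277 − 0.800000) / (0.000197 − (-0.055293)) = 0.766277 − (-0.000007)/(0.055490) = 0.766397

0.7663, 0.7664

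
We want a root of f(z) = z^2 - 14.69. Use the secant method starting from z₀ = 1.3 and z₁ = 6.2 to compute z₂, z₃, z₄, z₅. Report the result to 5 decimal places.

f(1.3) = -13.0000000, f(6.2) = 23.7500000
z₂ = 6.2000000 − 23.7500000·(6.2000000 − 1.3000000) / (23.7500000 − (-13.0000000)) = 6.2000000 − (116.3750000)/(36.7500000) = 3.0333333
f(3.0333333) = -5.4888889
z₃ = 3.0333333 − (-5.4888889)·(3.0333333 − 6.2000000) / (-5.4888889 − 23.7500000) = 3.0333333 − (17.3814815)/(-29.2388889) = 3.6277978
f(3.6277978) = -1.5290829
z₄ = 3.6277978 − (-1.5290829)·(3.6277978 − 3.0333333) / (-1.5290829 − (-5.4888889)) = 3.6277978 − (-0.9089855)/(3.9598060) = 3.8573509
f(3.8573509) = 0.1891557
z₅ = 3.8573509 − 0.1891557·(3.8573509 − 3.6277978) / (0.1891557 − (-1.5290829)) = 3.8573509 − (0.0434213)/(1.7182386) = 3.8320801

3.03333, 3.62780, 3.85735, 3.83208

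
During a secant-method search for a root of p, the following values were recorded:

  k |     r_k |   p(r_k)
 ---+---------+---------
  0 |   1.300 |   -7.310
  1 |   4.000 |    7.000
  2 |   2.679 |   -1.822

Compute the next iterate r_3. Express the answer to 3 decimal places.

2.952

r_3 = 2.679 − (-1.822)·(2.679 − 4.000) / (-1.822 − 7.000)
   = 2.679 − (2.40686)/(-8.82200) = 2.95182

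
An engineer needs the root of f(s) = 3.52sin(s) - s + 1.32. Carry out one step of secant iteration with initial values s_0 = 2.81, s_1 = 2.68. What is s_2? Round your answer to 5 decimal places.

2.72894

f(2.81) = -0.3440663, f(2.68) = 0.2077187
s_2 = 2.6800000 − 0.2077187·(2.6800000 − 2.8100000) / (0.2077187 − (-0.3440663)) = 2.6800000 − (-0.0270034)/(0.5517851) = 2.7289383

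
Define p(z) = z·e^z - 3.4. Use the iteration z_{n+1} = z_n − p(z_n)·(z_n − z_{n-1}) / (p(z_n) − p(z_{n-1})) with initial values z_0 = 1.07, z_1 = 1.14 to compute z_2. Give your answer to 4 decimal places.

p(1.07) = -0.280544, p(1.14) = 0.164516
z_2 = 1.140000 − 0.164516·(1.140000 − 1.070000) / (0.164516 − (-0.280544)) = 1.140000 − (0.011516)/(0.445060) = 1.114125

1.1141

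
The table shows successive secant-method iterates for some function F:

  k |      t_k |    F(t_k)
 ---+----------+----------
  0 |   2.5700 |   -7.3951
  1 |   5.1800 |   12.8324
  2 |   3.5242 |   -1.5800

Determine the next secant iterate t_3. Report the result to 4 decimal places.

t_3 = 3.5242 − (-1.5800)·(3.5242 − 5.1800) / (-1.5800 − 12.8324)
   = 3.5242 − (2.616164)/(-14.412400) = 3.705722

3.7057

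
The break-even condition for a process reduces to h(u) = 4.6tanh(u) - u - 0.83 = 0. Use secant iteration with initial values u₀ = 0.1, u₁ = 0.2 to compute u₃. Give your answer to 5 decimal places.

0.23602

h(0.1) = -0.4715272, h(0.2) = -0.1220735
u₂ = 0.2000000 − (-0.1220735)·(0.2000000 − 0.1000000) / (-0.1220735 − (-0.4715272)) = 0.2000000 − (-0.0122074)/(0.3494537) = 0.2349327
h(0.2349327) = -0.0036953
u₃ = 0.2349327 − (-0.0036953)·(0.2349327 − 0.2000000) / (-0.0036953 − (-0.1220735)) = 0.2349327 − (-0.0001291)/(0.1183782) = 0.2360231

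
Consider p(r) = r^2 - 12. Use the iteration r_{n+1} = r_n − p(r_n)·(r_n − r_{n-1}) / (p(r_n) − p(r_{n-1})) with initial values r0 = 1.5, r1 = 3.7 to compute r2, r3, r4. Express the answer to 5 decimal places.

p(1.5) = -9.7500000, p(3.7) = 1.6900000
r2 = 3.7000000 − 1.6900000·(3.7000000 − 1.5000000) / (1.6900000 − (-9.7500000)) = 3.7000000 − (3.7180000)/(11.4400000) = 3.3750000
p(3.3750000) = -0.6093750
r3 = 3.3750000 − (-0.6093750)·(3.3750000 − 3.7000000) / (-0.6093750 − 1.6900000) = 3.3750000 − (0.1980469)/(-2.2993750) = 3.4611307
p(3.4611307) = -0.0205740
r4 = 3.4611307 − (-0.0205740)·(3.4611307 − 3.3750000) / (-0.0205740 − (-0.6093750)) = 3.4611307 − (-0.0017721)/(0.5888010) = 3.4641403

3.37500, 3.46113, 3.46414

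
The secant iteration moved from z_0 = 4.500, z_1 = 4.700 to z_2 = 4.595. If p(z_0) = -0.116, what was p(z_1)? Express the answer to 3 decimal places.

The secant line through (4.500, -0.116) and (4.700, p(z_1)) crosses zero at z_2 = 4.595.
So (4.500, -0.116), (4.700, p(z_1)), (4.595, 0) are collinear:
p(z_1) = -0.116 · (4.700 − 4.595) / (4.500 − 4.595) = -0.116 · (0.10500)/(-0.09500) = 0.12821

0.128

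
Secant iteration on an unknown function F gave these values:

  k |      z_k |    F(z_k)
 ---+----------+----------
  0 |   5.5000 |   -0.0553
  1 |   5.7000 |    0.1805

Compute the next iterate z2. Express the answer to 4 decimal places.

5.5469

z2 = 5.7000 − 0.1805·(5.7000 − 5.5000) / (0.1805 − (-0.0553))
   = 5.7000 − (0.036100)/(0.235800) = 5.546904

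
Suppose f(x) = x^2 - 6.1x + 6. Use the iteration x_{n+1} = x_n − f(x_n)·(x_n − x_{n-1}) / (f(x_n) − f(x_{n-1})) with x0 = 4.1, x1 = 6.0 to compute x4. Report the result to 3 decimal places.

4.871

f(4.1) = -2.20000, f(6.0) = 5.40000
x2 = 6.00000 − 5.40000·(6.00000 − 4.10000) / (5.40000 − (-2.20000)) = 6.00000 − (10.26000)/(7.60000) = 4.65000
f(4.65000) = -0.74250
x3 = 4.65000 − (-0.74250)·(4.65000 − 6.00000) / (-0.74250 − 5.40000) = 4.65000 − (1.00238)/(-6.14250) = 4.81319
f(4.81319) = -0.19367
x4 = 4.81319 − (-0.19367)·(4.81319 − 4.65000) / (-0.19367 − (-0.74250)) = 4.81319 − (-0.03160)/(0.54883) = 4.87077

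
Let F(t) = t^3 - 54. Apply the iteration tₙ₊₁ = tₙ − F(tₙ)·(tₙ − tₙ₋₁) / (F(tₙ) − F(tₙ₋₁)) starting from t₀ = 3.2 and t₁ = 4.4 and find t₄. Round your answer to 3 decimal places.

3.780

F(3.2) = -21.23200, F(4.4) = 31.18400
t₂ = 4.40000 − 31.18400·(4.40000 − 3.20000) / (31.18400 − (-21.23200)) = 4.40000 − (37.42080)/(52.41600) = 3.68608
F(3.68608) = -3.91652
t₃ = 3.68608 − (-3.91652)·(3.68608 − 4.40000) / (-3.91652 − 31.18400) = 3.68608 − (2.79608)/(-35.10052) = 3.76574
F(3.76574) = -0.59881
t₄ = 3.76574 − (-0.59881)·(3.76574 − 3.68608) / (-0.59881 − (-3.91652)) = 3.76574 − (-0.04770)/(3.31771) = 3.78012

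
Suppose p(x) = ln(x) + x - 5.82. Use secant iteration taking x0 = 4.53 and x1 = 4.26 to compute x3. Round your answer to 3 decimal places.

4.350

p(4.53) = 0.22072, p(4.26) = -0.11073
x2 = 4.26000 − (-0.11073)·(4.26000 − 4.53000) / (-0.11073 − 0.22072) = 4.26000 − (0.02990)/(-0.33145) = 4.35020
p(4.35020) = 0.00042
x3 = 4.35020 − 0.00042·(4.35020 − 4.26000) / (0.00042 − (-0.11073)) = 4.35020 − (0.00004)/(0.11115) = 4.34986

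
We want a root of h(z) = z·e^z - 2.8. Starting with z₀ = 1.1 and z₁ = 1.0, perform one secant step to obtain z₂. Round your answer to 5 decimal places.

h(1.1) = 0.5045826, h(1.0) = -0.0817182
z₂ = 1.0000000 − (-0.0817182)·(1.0000000 − 1.1000000) / (-0.0817182 − 0.5045826) = 1.0000000 − (0.0081718)/(-0.5863008) = 1.0139379

1.01394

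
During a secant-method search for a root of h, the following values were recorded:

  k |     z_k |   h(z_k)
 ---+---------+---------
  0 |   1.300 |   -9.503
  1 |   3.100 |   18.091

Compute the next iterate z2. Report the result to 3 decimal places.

1.920

z2 = 3.100 − 18.091·(3.100 − 1.300) / (18.091 − (-9.503))
   = 3.100 − (32.56380)/(27.59400) = 1.91990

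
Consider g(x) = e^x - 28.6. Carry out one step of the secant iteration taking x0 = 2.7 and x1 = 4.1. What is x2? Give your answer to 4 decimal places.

g(2.7) = -13.720268, g(4.1) = 31.740288
x2 = 4.100000 − 31.740288·(4.100000 − 2.700000) / (31.740288 − (-13.720268)) = 4.100000 − (44.436403)/(45.460556) = 3.122528

3.1225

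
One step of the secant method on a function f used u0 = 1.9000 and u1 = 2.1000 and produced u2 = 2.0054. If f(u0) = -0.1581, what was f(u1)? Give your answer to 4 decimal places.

The secant line through (1.9000, -0.1581) and (2.1000, f(u1)) crosses zero at u2 = 2.0054.
So (1.9000, -0.1581), (2.1000, f(u1)), (2.0054, 0) are collinear:
f(u1) = -0.1581 · (2.1000 − 2.0054) / (1.9000 − 2.0054) = -0.1581 · (0.094600)/(-0.105400) = 0.141900

0.1419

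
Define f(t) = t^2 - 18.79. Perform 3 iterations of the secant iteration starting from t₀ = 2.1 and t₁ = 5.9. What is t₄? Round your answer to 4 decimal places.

4.3385

f(2.1) = -14.380000, f(5.9) = 16.020000
t₂ = 5.900000 − 16.020000·(5.900000 − 2.100000) / (16.020000 − (-14.380000)) = 5.900000 − (60.876000)/(30.400000) = 3.897500
f(3.897500) = -3.599494
t₃ = 3.897500 − (-3.599494)·(3.897500 − 5.900000) / (-3.599494 − 16.020000) = 3.897500 − (7.207986)/(-19.619494) = 4.264889
f(4.264889) = -0.600722
t₄ = 4.264889 − (-0.600722)·(4.264889 − 3.897500) / (-0.600722 − (-3.599494)) = 4.264889 − (-0.220699)/(2.998772) = 4.338485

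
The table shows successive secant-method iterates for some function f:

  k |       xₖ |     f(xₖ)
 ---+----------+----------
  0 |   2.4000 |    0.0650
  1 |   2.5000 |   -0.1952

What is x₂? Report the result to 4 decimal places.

2.4250

x₂ = 2.5000 − (-0.1952)·(2.5000 − 2.4000) / (-0.1952 − 0.0650)
   = 2.5000 − (-0.019520)/(-0.260200) = 2.424981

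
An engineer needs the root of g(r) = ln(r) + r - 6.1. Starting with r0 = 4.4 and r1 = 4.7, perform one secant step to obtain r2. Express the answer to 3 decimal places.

4.579

g(4.4) = -0.21840, g(4.7) = 0.14756
r2 = 4.70000 − 0.14756·(4.70000 − 4.40000) / (0.14756 − (-0.21840)) = 4.70000 − (0.04427)/(0.36596) = 4.57903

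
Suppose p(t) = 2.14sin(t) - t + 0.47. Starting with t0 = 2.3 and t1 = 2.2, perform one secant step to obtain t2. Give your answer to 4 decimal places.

2.2001

p(2.3) = -0.234191, p(2.2) = 0.000182
t2 = 2.200000 − 0.000182·(2.200000 − 2.300000) / (0.000182 − (-0.234191)) = 2.200000 − (-0.000018)/(0.234373) = 2.200078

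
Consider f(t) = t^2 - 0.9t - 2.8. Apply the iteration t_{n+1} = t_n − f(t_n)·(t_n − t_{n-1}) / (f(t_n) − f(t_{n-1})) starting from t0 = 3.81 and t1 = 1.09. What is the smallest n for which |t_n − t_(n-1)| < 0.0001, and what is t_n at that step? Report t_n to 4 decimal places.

f(3.81) = 8.287100, f(1.09) = -2.592900
t2 = 1.090000 − (-2.592900)·(-2.720000)/(-10.880000) = 1.738225;  |Δ| = 0.648225
f(1.738225) = -1.342976
t3 = 1.738225 − (-1.342976)·(0.648225)/(1.249924) = 2.434708;  |Δ| = 0.696483
f(2.434708) = 0.936567
t4 = 2.434708 − 0.936567·(0.696483)/(2.279543) = 2.148553;  |Δ| = 0.286155
f(2.148553) = -0.117417
t5 = 2.148553 − (-0.117417)·(-0.286155)/(-1.053984) = 2.180432;  |Δ| = 0.031879
f(2.180432) = -0.008106
t6 = 2.180432 − (-0.008106)·(0.031879)/(0.109311) = 2.182796;  |Δ| = 0.002364
f(2.182796) = 0.000081
t7 = 2.182796 − 0.000081·(0.002364)/(0.008187) = 2.182772;  |Δ| = 0.000023
|t7 − t6| = 0.000023 < 0.0001

n = 7, t_n = 2.1828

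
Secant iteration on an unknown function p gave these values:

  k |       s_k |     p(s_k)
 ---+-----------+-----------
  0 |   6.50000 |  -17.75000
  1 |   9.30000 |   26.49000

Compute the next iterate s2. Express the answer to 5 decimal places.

s2 = 9.30000 − 26.49000·(9.30000 − 6.50000) / (26.49000 − (-17.75000))
   = 9.30000 − (74.1720000)/(44.2400000) = 7.6234177

7.62342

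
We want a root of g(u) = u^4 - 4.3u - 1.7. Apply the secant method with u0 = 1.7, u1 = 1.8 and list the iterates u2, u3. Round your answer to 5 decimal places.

g(1.7) = -0.6579000, g(1.8) = 1.0576000
u2 = 1.8000000 − 1.0576000·(1.8000000 − 1.7000000) / (1.0576000 − (-0.6579000)) = 1.8000000 − (0.1057600)/(1.7155000) = 1.7383503
g(1.7383503) = -0.0432572
u3 = 1.7383503 − (-0.0432572)·(1.7383503 − 1.8000000) / (-0.0432572 − 1.0576000) = 1.7383503 − (0.0026668)/(-1.1008572) = 1.7407728

1.73835, 1.74077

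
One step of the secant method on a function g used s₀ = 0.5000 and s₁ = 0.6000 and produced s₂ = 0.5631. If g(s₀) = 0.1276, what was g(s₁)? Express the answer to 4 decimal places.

The secant line through (0.5000, 0.1276) and (0.6000, g(s₁)) crosses zero at s₂ = 0.5631.
So (0.5000, 0.1276), (0.6000, g(s₁)), (0.5631, 0) are collinear:
g(s₁) = 0.1276 · (0.6000 − 0.5631) / (0.5000 − 0.5631) = 0.1276 · (0.036900)/(-0.063100) = -0.074619

-0.0746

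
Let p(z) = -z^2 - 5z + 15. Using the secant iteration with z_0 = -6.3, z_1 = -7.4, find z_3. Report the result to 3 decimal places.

-7.109

p(-6.3) = 6.81000, p(-7.4) = -2.76000
z_2 = -7.40000 − (-2.76000)·(-7.40000 − (-6.30000)) / (-2.76000 − 6.81000) = -7.40000 − (3.03600)/(-9.57000) = -7.08276
p(-7.08276) = 0.24832
z_3 = -7.08276 − 0.24832·(-7.08276 − (-7.40000)) / (0.24832 − (-2.76000)) = -7.08276 − (0.07878)/(3.00832) = -7.10895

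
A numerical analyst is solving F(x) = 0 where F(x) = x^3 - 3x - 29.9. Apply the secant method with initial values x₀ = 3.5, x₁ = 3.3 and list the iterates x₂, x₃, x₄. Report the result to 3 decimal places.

3.422, 3.425, 3.425

F(3.5) = 2.47500, F(3.3) = -3.86300
x₂ = 3.30000 − (-3.86300)·(3.30000 − 3.50000) / (-3.86300 − 2.47500) = 3.30000 − (0.77260)/(-6.33800) = 3.42190
F(3.42190) = -0.09732
x₃ = 3.42190 − (-0.09732)·(3.42190 − 3.30000) / (-0.09732 − (-3.86300)) = 3.42190 − (-0.01186)/(3.76568) = 3.42505
F(3.42505) = 0.00400
x₄ = 3.42505 − 0.00400·(3.42505 − 3.42190) / (0.00400 − (-0.09732)) = 3.42505 − (0.00001)/(0.10131) = 3.42493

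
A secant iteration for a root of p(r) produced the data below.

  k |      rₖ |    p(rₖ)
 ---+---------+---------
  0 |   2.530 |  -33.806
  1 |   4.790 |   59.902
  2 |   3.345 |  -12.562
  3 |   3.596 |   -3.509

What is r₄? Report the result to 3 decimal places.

r₄ = 3.596 − (-3.509)·(3.596 − 3.345) / (-3.509 − (-12.562))
   = 3.596 − (-0.88076)/(9.05300) = 3.69329

3.693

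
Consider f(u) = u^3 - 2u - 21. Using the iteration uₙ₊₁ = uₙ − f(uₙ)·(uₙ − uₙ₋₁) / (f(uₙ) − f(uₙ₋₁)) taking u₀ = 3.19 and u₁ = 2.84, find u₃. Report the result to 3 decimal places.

f(3.19) = 5.08176, f(2.84) = -3.77370
u₂ = 2.84000 − (-3.77370)·(2.84000 − 3.19000) / (-3.77370 − 5.08176) = 2.84000 − (1.32079)/(-8.85546) = 2.98915
f(2.98915) = -0.27018
u₃ = 2.98915 − (-0.27018)·(2.98915 − 2.84000) / (-0.27018 − (-3.77370)) = 2.98915 − (-0.04030)/(3.50351) = 3.00065

3.001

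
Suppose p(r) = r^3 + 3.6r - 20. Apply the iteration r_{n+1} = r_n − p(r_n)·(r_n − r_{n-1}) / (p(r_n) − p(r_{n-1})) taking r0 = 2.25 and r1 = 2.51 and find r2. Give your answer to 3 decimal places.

2.275

p(2.25) = -0.50937, p(2.51) = 4.84925
r2 = 2.51000 − 4.84925·(2.51000 − 2.25000) / (4.84925 − (-0.50937)) = 2.51000 − (1.26081)/(5.35863) = 2.27471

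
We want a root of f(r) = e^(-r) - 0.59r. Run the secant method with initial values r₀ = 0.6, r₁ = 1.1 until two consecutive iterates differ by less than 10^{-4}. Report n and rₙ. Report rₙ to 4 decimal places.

f(0.6) = 0.194812, f(1.1) = -0.316129
r₂ = 1.100000 − (-0.316129)·(0.500000)/(-0.510941) = 0.790640;  |Δ| = 0.309360
f(0.790640) = -0.012923
r₃ = 0.790640 − (-0.012923)·(-0.309360)/(0.303206) = 0.777455;  |Δ| = 0.013186
f(0.777455) = 0.000876
r₄ = 0.777455 − 0.000876·(-0.013186)/(0.013800) = 0.778292;  |Δ| = 0.000837
f(0.778292) = -0.000002
r₅ = 0.778292 − (-0.000002)·(0.000837)/(-0.000879) = 0.778289;  |Δ| = 0.000002
|r₅ − r₄| = 0.000002 < 10^{-4}

n = 5, rₙ = 0.7783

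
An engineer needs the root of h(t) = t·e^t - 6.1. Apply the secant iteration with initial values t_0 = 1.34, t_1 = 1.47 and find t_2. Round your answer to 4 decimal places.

1.4401

h(1.34) = -0.982482, h(1.47) = 0.293376
t_2 = 1.470000 − 0.293376·(1.470000 − 1.340000) / (0.293376 − (-0.982482)) = 1.470000 − (0.038139)/(1.275857) = 1.440107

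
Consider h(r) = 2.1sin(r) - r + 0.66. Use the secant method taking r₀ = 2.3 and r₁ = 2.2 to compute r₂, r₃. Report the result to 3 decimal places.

h(2.3) = -0.07402, h(2.2) = 0.15784
r₂ = 2.20000 − 0.15784·(2.20000 − 2.30000) / (0.15784 − (-0.07402)) = 2.20000 − (-0.01578)/(0.23186) = 2.26808
h(2.26808) = 0.00177
r₃ = 2.26808 − 0.00177·(2.26808 − 2.20000) / (0.00177 − 0.15784) = 2.26808 − (0.00012)/(-0.15608) = 2.26885

2.268, 2.269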